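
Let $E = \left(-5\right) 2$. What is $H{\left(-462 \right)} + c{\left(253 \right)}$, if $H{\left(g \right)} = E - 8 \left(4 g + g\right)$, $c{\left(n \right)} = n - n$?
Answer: $18470$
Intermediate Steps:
$c{\left(n \right)} = 0$
$E = -10$
$H{\left(g \right)} = -10 - 40 g$ ($H{\left(g \right)} = -10 - 8 \left(4 g + g\right) = -10 - 8 \cdot 5 g = -10 - 40 g$)
$H{\left(-462 \right)} + c{\left(253 \right)} = \left(-10 - -18480\right) + 0 = \left(-10 + 18480\right) + 0 = 18470 + 0 = 18470$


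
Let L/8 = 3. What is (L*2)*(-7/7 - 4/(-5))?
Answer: -48/5 ≈ -9.6000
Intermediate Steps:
L = 24 (L = 8*3 = 24)
(L*2)*(-7/7 - 4/(-5)) = (24*2)*(-7/7 - 4/(-5)) = 48*(-7*⅐ - 4*(-⅕)) = 48*(-1 + ⅘) = 48*(-⅕) = -48/5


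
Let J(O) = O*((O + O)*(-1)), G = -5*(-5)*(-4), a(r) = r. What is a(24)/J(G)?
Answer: -3/2500 ≈ -0.0012000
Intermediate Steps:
G = -100 (G = 25*(-4) = -100)
J(O) = -2*O² (J(O) = O*((2*O)*(-1)) = O*(-2*O) = -2*O²)
a(24)/J(G) = 24/((-2*(-100)²)) = 24/((-2*10000)) = 24/(-20000) = 24*(-1/20000) = -3/2500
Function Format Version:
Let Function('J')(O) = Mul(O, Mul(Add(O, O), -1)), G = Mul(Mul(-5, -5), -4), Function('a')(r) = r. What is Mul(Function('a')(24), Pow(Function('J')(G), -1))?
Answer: Rational(-3, 2500) ≈ -0.0012000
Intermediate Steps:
G = -100 (G = Mul(25, -4) = -100)
Function('J')(O) = Mul(-2, Pow(O, 2)) (Function('J')(O) = Mul(O, Mul(Mul(2, O), -1)) = Mul(O, Mul(-2, O)) = Mul(-2, Pow(O, 2)))
Mul(Function('a')(24), Pow(Function('J')(G), -1)) = Mul(24, Pow(Mul(-2, Pow(-100, 2)), -1)) = Mul(24, Pow(Mul(-2, 10000), -1)) = Mul(24, Pow(-20000, -1)) = Mul(24, Rational(-1, 20000)) = Rational(-3, 2500)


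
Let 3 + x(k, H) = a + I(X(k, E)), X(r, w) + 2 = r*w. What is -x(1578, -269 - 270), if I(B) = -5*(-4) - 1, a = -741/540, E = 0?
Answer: -2633/180 ≈ -14.628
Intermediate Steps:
X(r, w) = -2 + r*w
a = -247/180 (a = -741*1/540 = -247/180 ≈ -1.3722)
I(B) = 19 (I(B) = 20 - 1 = 19)
x(k, H) = 2633/180 (x(k, H) = -3 + (-247/180 + 19) = -3 + 3173/180 = 2633/180)
-x(1578, -269 - 270) = -1*2633/180 = -2633/180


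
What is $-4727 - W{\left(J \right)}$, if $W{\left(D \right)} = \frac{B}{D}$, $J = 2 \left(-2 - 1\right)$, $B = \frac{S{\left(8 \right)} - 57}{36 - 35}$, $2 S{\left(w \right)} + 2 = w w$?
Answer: $- \frac{14194}{3} \approx -4731.3$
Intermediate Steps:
$S{\left(w \right)} = -1 + \frac{w^{2}}{2}$ ($S{\left(w \right)} = -1 + \frac{w w}{2} = -1 + \frac{w^{2}}{2}$)
$B = -26$ ($B = \frac{\left(-1 + \frac{8^{2}}{2}\right) - 57}{36 - 35} = \frac{\left(-1 + \frac{1}{2} \cdot 64\right) - 57}{1} = \left(\left(-1 + 32\right) - 57\right) 1 = \left(31 - 57\right) 1 = \left(-26\right) 1 = -26$)
$J = -6$ ($J = 2 \left(-3\right) = -6$)
$W{\left(D \right)} = - \frac{26}{D}$
$-4727 - W{\left(J \right)} = -4727 - - \frac{26}{-6} = -4727 - \left(-26\right) \left(- \frac{1}{6}\right) = -4727 - \frac{13}{3} = - \frac{14194}{3}$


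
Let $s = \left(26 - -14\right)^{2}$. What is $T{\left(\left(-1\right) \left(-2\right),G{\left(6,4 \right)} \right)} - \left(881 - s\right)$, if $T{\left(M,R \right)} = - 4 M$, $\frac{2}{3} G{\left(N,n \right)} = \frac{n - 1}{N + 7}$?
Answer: $711$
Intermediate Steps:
$G{\left(N,n \right)} = \frac{3 \left(-1 + n\right)}{2 \left(7 + N\right)}$ ($G{\left(N,n \right)} = \frac{3 \frac{n - 1}{N + 7}}{2} = \frac{3 \frac{-1 + n}{7 + N}}{2} = \frac{3 \left(-1 + n\right)}{2 \left(7 + N\right)}$)
$s = 1600$ ($s = \left(26 + 14\right)^{2} = 40^{2} = 1600$)
$T{\left(\left(-1\right) \left(-2\right),G{\left(6,4 \right)} \right)} - \left(881 - s\right) = - 4 \left(\left(-1\right) \left(-2\right)\right) - \left(881 - 1600\right) = \left(-4\right) 2 - \left(881 - 1600\right) = -8 - -719 = -8 + 719 = 711$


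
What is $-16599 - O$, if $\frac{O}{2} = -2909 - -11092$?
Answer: $-32965$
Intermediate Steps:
$O = 16366$ ($O = 2 \left(-2909 - -11092\right) = 2 \left(-2909 + 11092\right) = 2 \cdot 8183 = 16366$)
$-16599 - O = -16599 - 16366 = -32965$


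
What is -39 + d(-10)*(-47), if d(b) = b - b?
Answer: -39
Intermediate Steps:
d(b) = 0
-39 + d(-10)*(-47) = -39 + 0*(-47) = -39 + 0 = -39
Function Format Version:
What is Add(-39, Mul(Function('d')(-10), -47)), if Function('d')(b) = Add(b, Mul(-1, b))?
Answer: -39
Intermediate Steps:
Function('d')(b) = 0
Add(-39, Mul(Function('d')(-10), -47)) = Add(-39, Mul(0, -47)) = Add(-39, 0) = -39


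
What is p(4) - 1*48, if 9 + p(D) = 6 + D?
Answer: -47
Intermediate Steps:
p(D) = -3 + D (p(D) = -9 + (6 + D) = -3 + D)
p(4) - 1*48 = (-3 + 4) - 1*48 = 1 - 48 = -47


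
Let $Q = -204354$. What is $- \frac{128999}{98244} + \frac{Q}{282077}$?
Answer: $- \frac{56464205299}{27712372788} \approx -2.0375$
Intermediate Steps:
$- \frac{128999}{98244} + \frac{Q}{282077} = - \frac{128999}{98244} - \frac{204354}{282077} = - \frac{56464205299}{27712372788}$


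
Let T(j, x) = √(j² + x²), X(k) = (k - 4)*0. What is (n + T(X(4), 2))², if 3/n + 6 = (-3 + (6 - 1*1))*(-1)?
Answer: 169/64 ≈ 2.6406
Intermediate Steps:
X(k) = 0 (X(k) = (-4 + k)*0 = 0)
n = -3/8 (n = 3/(-6 + (-3 + (6 - 1*1))*(-1)) = 3/(-6 + (-3 + (6 - 1))*(-1)) = 3/(-6 + (-3 + 5)*(-1)) = 3/(-6 + 2*(-1)) = 3/(-6 - 2) = 3/(-8) = 3*(-⅛) = -3/8 ≈ -0.37500)
(n + T(X(4), 2))² = (-3/8 + √(0² + 2²))² = (-3/8 + √(0 + 4))² = (-3/8 + √4)² = (-3/8 + 2)² = (13/8)² = 169/64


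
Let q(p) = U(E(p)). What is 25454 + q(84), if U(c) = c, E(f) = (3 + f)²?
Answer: 33023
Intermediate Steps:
q(p) = (3 + p)²
25454 + q(84) = 25454 + (3 + 84)² = 25454 + 87² = 25454 + 7569 = 33023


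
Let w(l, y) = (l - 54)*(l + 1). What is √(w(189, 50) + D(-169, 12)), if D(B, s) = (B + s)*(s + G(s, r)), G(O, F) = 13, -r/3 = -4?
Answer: 5*√869 ≈ 147.39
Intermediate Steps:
r = 12 (r = -3*(-4) = 12)
w(l, y) = (1 + l)*(-54 + l) (w(l, y) = (-54 + l)*(1 + l) = (1 + l)*(-54 + l))
D(B, s) = (13 + s)*(B + s) (D(B, s) = (B + s)*(s + 13) = (B + s)*(13 + s) = (13 + s)*(B + s))
√(w(189, 50) + D(-169, 12)) = √((-54 + 189² - 53*189) + (12² + 13*(-169) + 13*12 - 169*12)) = √((-54 + 35721 - 10017) + (144 - 2197 + 156 - 2028)) = √(25650 - 3925) = √21725 = 5*√869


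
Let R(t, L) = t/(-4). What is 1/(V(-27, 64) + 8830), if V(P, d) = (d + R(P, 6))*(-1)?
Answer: 4/35037 ≈ 0.00011417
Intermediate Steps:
R(t, L) = -t/4 (R(t, L) = t*(-¼) = -t/4)
V(P, d) = -d + P/4 (V(P, d) = (d - P/4)*(-1) = -d + P/4)
1/(V(-27, 64) + 8830) = 1/((-1*64 + (¼)*(-27)) + 8830) = 1/((-64 - 27/4) + 8830) = 1/(-283/4 + 8830) = 1/(35037/4) = 4/35037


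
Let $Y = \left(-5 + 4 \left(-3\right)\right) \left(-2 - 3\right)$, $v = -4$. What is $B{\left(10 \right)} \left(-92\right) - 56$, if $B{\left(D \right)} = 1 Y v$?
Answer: $31224$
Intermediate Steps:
$Y = 85$ ($Y = \left(-5 - 12\right) \left(-5\right) = \left(-17\right) \left(-5\right) = 85$)
$B{\left(D \right)} = -340$ ($B{\left(D \right)} = 1 \cdot 85 \left(-4\right) = 85 \left(-4\right) = -340$)
$B{\left(10 \right)} \left(-92\right) - 56 = \left(-340\right) \left(-92\right) - 56 = 31280 - 56 = 31224$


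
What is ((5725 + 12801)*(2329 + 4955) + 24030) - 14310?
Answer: 134953104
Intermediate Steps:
((5725 + 12801)*(2329 + 4955) + 24030) - 14310 = (18526*7284 + 24030) - 14310 = (134943384 + 24030) - 14310 = 134967414 - 14310 = 134953104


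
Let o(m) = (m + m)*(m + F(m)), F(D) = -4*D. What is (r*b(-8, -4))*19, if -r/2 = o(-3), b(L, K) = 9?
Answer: 18468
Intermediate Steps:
o(m) = -6*m² (o(m) = (m + m)*(m - 4*m) = (2*m)*(-3*m) = -6*m²)
r = 108 (r = -(-12)*(-3)² = -(-12)*9 = -2*(-54) = 108)
(r*b(-8, -4))*19 = (108*9)*19 = 972*19 = 18468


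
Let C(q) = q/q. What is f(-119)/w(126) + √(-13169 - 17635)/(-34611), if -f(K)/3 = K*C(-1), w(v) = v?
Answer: 17/6 - 2*I*√7701/34611 ≈ 2.8333 - 0.005071*I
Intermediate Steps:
C(q) = 1
f(K) = -3*K
f(-119)/w(126) + √(-13169 - 17635)/(-34611) = -3*(-119)/126 + √(-13169 - 17635)/(-34611) = 357*(1/126) + √(-30804)*(-1/34611) = 17/6 + (2*I*√7701)*(-1/34611) = 17/6 - 2*I*√7701/34611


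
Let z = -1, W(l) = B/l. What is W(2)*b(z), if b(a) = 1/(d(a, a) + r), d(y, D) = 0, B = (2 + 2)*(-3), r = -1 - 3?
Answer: 3/2 ≈ 1.5000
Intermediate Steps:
r = -4
B = -12 (B = 4*(-3) = -12)
W(l) = -12/l
b(a) = -1/4 (b(a) = 1/(0 - 4) = 1/(-4) = -1/4)
W(2)*b(z) = -12/2*(-1/4) = -12*1/2*(-1/4) = -6*(-1/4) = 3/2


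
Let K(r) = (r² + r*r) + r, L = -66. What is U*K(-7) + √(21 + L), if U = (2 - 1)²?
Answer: 91 + 3*I*√5 ≈ 91.0 + 6.7082*I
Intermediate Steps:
U = 1 (U = 1² = 1)
K(r) = r + 2*r² (K(r) = (r² + r²) + r = 2*r² + r = r + 2*r²)
U*K(-7) + √(21 + L) = 1*(-7*(1 + 2*(-7))) + √(21 - 66) = 1*(-7*(1 - 14)) + √(-45) = 1*(-7*(-13)) + 3*I*√5 = 1*91 + 3*I*√5 = 91 + 3*I*√5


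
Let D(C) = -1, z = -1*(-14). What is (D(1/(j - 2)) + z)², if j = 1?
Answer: 169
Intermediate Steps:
z = 14
(D(1/(j - 2)) + z)² = (-1 + 14)² = 13² = 169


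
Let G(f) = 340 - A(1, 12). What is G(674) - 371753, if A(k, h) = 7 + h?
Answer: -371432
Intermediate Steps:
G(f) = 321 (G(f) = 340 - (7 + 12) = 340 - 1*19 = 340 - 19 = 321)
G(674) - 371753 = 321 - 371753 = -371432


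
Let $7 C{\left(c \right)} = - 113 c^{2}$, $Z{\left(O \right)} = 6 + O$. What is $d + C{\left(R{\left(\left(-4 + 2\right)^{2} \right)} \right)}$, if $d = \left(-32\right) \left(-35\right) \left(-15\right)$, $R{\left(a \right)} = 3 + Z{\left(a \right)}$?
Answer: $- \frac{136697}{7} \approx -19528.0$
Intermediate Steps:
$R{\left(a \right)} = 9 + a$ ($R{\left(a \right)} = 3 + \left(6 + a\right) = 9 + a$)
$C{\left(c \right)} = - \frac{113 c^{2}}{7}$ ($C{\left(c \right)} = \frac{\left(-113\right) c^{2}}{7} = - \frac{113 c^{2}}{7}$)
$d = -16800$ ($d = 1120 \left(-15\right) = -16800$)
$d + C{\left(R{\left(\left(-4 + 2\right)^{2} \right)} \right)} = -16800 - \frac{113 \left(9 + \left(-4 + 2\right)^{2}\right)^{2}}{7} = -16800 - \frac{113 \left(9 + \left(-2\right)^{2}\right)^{2}}{7} = -16800 - \frac{113 \left(9 + 4\right)^{2}}{7} = -16800 - \frac{113 \cdot 13^{2}}{7} = -16800 - \frac{19097}{7} = - \frac{136697}{7}$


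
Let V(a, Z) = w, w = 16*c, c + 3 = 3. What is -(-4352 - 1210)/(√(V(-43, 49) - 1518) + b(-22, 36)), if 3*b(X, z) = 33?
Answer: 5562/149 - 5562*I*√1518/1639 ≈ 37.329 - 132.22*I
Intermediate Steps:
c = 0 (c = -3 + 3 = 0)
b(X, z) = 11 (b(X, z) = (⅓)*33 = 11)
w = 0 (w = 16*0 = 0)
V(a, Z) = 0
-(-4352 - 1210)/(√(V(-43, 49) - 1518) + b(-22, 36)) = -(-4352 - 1210)/(√(0 - 1518) + 11) = -(-5562)/(√(-1518) + 11) = -(-5562)/(I*√1518 + 11) = -(-5562)/(11 + I*√1518) = 5562/(11 + I*√1518)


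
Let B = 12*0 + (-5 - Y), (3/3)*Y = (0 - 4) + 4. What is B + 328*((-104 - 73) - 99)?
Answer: -90533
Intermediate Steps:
Y = 0 (Y = (0 - 4) + 4 = -4 + 4 = 0)
B = -5 (B = 12*0 + (-5 - 1*0) = 0 + (-5 + 0) = 0 - 5 = -5)
B + 328*((-104 - 73) - 99) = -5 + 328*((-104 - 73) - 99) = -5 + 328*(-177 - 99) = -5 + 328*(-276) = -5 - 90528 = -90533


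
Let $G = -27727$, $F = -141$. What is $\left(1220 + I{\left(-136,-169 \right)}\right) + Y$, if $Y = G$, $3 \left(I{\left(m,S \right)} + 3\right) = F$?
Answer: $-26557$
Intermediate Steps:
$I{\left(m,S \right)} = -50$ ($I{\left(m,S \right)} = -3 + \frac{1}{3} \left(-141\right) = -3 - 47 = -50$)
$Y = -27727$
$\left(1220 + I{\left(-136,-169 \right)}\right) + Y = \left(1220 - 50\right) - 27727 = 1170 - 27727 = -26557$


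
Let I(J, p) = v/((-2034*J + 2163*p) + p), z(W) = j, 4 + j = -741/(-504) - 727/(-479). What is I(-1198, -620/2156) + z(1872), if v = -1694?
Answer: -13376003041043/13208102004552 ≈ -1.0127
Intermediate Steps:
j = -81439/80472 (j = -4 + (-741/(-504) - 727/(-479)) = -4 + (-741*(-1/504) - 727*(-1/479)) = -4 + (247/168 + 727/479) = -4 + 240449/80472 = -81439/80472 ≈ -1.0120)
z(W) = -81439/80472
I(J, p) = -1694/(-2034*J + 2164*p) (I(J, p) = -1694/((-2034*J + 2163*p) + p) = -1694/(-2034*J + 2164*p))
I(-1198, -620/2156) + z(1872) = 847/(-(-670840)/2156 + 1017*(-1198)) - 81439/80472 = 847/(-(-670840)/2156 - 1218366) - 81439/80472 = 847/(-1082*(-155/539) - 1218366) - 81439/80472 = 847/(167710/539 - 1218366) - 81439/80472 = 847/(-656531564/539) - 81439/80472 = 847*(-539/656531564) - 81439/80472 = -456533/656531564 - 81439/80472 = -13376003041043/13208102004552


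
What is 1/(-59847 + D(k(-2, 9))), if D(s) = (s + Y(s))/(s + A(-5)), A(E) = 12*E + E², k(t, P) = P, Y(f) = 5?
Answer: -13/778018 ≈ -1.6709e-5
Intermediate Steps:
A(E) = E² + 12*E
D(s) = (5 + s)/(-35 + s) (D(s) = (s + 5)/(s - 5*(12 - 5)) = (5 + s)/(s - 5*7) = (5 + s)/(s - 35) = (5 + s)/(-35 + s))
1/(-59847 + D(k(-2, 9))) = 1/(-59847 + (5 + 9)/(-35 + 9)) = 1/(-59847 + 14/(-26)) = 1/(-59847 - 1/26*14) = 1/(-59847 - 7/13) = 1/(-778018/13) = -13/778018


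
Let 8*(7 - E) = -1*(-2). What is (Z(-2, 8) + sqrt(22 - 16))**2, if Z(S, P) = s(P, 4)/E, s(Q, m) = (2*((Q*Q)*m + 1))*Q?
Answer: 270541078/729 + 32896*sqrt(6)/27 ≈ 3.7410e+5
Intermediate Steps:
E = 27/4 (E = 7 - (-1)*(-2)/8 = 7 - 1/8*2 = 7 - 1/4 = 27/4 ≈ 6.7500)
s(Q, m) = Q*(2 + 2*m*Q**2) (s(Q, m) = (2*(Q**2*m + 1))*Q = (2*(m*Q**2 + 1))*Q = (2*(1 + m*Q**2))*Q = (2 + 2*m*Q**2)*Q = Q*(2 + 2*m*Q**2))
Z(S, P) = 8*P*(1 + 4*P**2)/27 (Z(S, P) = (2*P*(1 + 4*P**2))/(27/4) = (2*P*(1 + 4*P**2))*(4/27) = 8*P*(1 + 4*P**2)/27)
(Z(-2, 8) + sqrt(22 - 16))**2 = ((8/27)*8*(1 + 4*8**2) + sqrt(22 - 16))**2 = ((8/27)*8*(1 + 4*64) + sqrt(6))**2 = ((8/27)*8*(1 + 256) + sqrt(6))**2 = ((8/27)*8*257 + sqrt(6))**2 = (16448/27 + sqrt(6))**2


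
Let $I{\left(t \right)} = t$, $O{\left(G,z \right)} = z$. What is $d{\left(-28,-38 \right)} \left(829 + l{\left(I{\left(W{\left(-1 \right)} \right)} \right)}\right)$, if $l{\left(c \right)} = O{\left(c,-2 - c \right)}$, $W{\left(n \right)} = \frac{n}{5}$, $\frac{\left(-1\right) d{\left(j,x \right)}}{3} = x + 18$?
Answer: $49632$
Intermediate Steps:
$d{\left(j,x \right)} = -54 - 3 x$ ($d{\left(j,x \right)} = - 3 \left(x + 18\right) = - 3 \left(18 + x\right) = -54 - 3 x$)
$W{\left(n \right)} = \frac{n}{5}$ ($W{\left(n \right)} = n \frac{1}{5} = \frac{n}{5}$)
$l{\left(c \right)} = -2 - c$
$d{\left(-28,-38 \right)} \left(829 + l{\left(I{\left(W{\left(-1 \right)} \right)} \right)}\right) = \left(-54 - -114\right) \left(829 - \left(2 + \frac{1}{5} \left(-1\right)\right)\right) = \left(-54 + 114\right) \left(829 - \frac{9}{5}\right) = 60 \left(829 + \left(-2 + \frac{1}{5}\right)\right) = 60 \left(829 - \frac{9}{5}\right) = 60 \cdot \frac{4136}{5} = 49632$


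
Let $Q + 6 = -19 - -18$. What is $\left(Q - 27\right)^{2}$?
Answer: $1156$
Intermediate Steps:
$Q = -7$ ($Q = -6 - 1 = -7$)
$\left(Q - 27\right)^{2} = \left(-7 - 27\right)^{2} = \left(-34\right)^{2} = 1156$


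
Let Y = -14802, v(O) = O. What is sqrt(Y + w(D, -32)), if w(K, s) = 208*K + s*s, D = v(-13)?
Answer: I*sqrt(16482) ≈ 128.38*I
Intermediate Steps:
D = -13
w(K, s) = s**2 + 208*K (w(K, s) = 208*K + s**2 = s**2 + 208*K)
sqrt(Y + w(D, -32)) = sqrt(-14802 + ((-32)**2 + 208*(-13))) = sqrt(-14802 + (1024 - 2704)) = sqrt(-14802 - 1680) = sqrt(-16482) = I*sqrt(16482)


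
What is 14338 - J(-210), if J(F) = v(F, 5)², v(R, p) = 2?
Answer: 14334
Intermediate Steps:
J(F) = 4 (J(F) = 2² = 4)
14338 - J(-210) = 14338 - 1*4 = 14338 - 4 = 14334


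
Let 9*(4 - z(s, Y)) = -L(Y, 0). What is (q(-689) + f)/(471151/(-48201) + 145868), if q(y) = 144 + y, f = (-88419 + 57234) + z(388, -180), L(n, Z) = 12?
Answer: -1529160658/7030512317 ≈ -0.21750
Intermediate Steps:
z(s, Y) = 16/3 (z(s, Y) = 4 - (-1)*12/9 = 4 - 1/9*(-12) = 4 + 4/3 = 16/3)
f = -93539/3 (f = (-88419 + 57234) + 16/3 = -31185 + 16/3 = -93539/3 ≈ -31180.)
(q(-689) + f)/(471151/(-48201) + 145868) = ((144 - 689) - 93539/3)/(471151/(-48201) + 145868) = (-545 - 93539/3)/(471151*(-1/48201) + 145868) = -95174/(3*(-471151/48201 + 145868)) = -95174/(3*7030512317/48201) = -95174/3*48201/7030512317 = -1529160658/7030512317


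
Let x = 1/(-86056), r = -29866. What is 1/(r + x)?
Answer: -86056/2570148497 ≈ -3.3483e-5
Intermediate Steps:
x = -1/86056 ≈ -1.1620e-5
1/(r + x) = 1/(-29866 - 1/86056) = 1/(-2570148497/86056) = -86056/2570148497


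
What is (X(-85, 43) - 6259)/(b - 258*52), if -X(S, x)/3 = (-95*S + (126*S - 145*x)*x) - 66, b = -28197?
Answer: -2155619/41613 ≈ -51.802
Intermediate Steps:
X(S, x) = 198 + 285*S - 3*x*(-145*x + 126*S) (X(S, x) = -3*((-95*S + (126*S - 145*x)*x) - 66) = -3*((-95*S + (-145*x + 126*S)*x) - 66) = -3*((-95*S + x*(-145*x + 126*S)) - 66) = -3*(-66 - 95*S + x*(-145*x + 126*S)) = 198 + 285*S - 3*x*(-145*x + 126*S))
(X(-85, 43) - 6259)/(b - 258*52) = ((198 + 285*(-85) + 435*43² - 378*(-85)*43) - 6259)/(-28197 - 258*52) = ((198 - 24225 + 435*1849 + 1381590) - 6259)/(-28197 - 13416) = ((198 - 24225 + 804315 + 1381590) - 6259)/(-41613) = (2161878 - 6259)*(-1/41613) = 2155619*(-1/41613) = -2155619/41613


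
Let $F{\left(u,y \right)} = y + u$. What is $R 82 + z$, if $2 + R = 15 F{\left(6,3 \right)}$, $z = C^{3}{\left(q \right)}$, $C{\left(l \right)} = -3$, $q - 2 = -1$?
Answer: $10879$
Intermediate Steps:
$F{\left(u,y \right)} = u + y$
$q = 1$ ($q = 2 - 1 = 1$)
$z = -27$ ($z = \left(-3\right)^{3} = -27$)
$R = 133$ ($R = -2 + 15 \left(6 + 3\right) = -2 + 15 \cdot 9 = -2 + 135 = 133$)
$R 82 + z = 133 \cdot 82 - 27 = 10906 - 27 = 10879$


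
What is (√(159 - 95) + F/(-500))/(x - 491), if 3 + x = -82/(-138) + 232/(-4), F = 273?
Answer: -257163/19023500 ≈ -0.013518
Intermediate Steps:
x = -4168/69 (x = -3 + (-82/(-138) + 232/(-4)) = -3 + (-82*(-1/138) + 232*(-¼)) = -3 + (41/69 - 58) = -3 - 3961/69 = -4168/69 ≈ -60.406)
(√(159 - 95) + F/(-500))/(x - 491) = (√(159 - 95) + 273/(-500))/(-4168/69 - 491) = (√64 + 273*(-1/500))/(-38047/69) = -69*(8 - 273/500)/38047 = -69/38047*3727/500 = -257163/19023500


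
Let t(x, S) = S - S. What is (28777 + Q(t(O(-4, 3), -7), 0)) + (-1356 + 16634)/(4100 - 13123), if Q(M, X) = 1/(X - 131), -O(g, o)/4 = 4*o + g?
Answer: 34012777660/1182013 ≈ 28775.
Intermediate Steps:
O(g, o) = -16*o - 4*g (O(g, o) = -4*(4*o + g) = -4*(g + 4*o) = -16*o - 4*g)
t(x, S) = 0
Q(M, X) = 1/(-131 + X)
(28777 + Q(t(O(-4, 3), -7), 0)) + (-1356 + 16634)/(4100 - 13123) = (28777 + 1/(-131 + 0)) + (-1356 + 16634)/(4100 - 13123) = (28777 + 1/(-131)) + 15278/(-9023) = (28777 - 1/131) + 15278*(-1/9023) = 3769786/131 - 15278/9023 = 34012777660/1182013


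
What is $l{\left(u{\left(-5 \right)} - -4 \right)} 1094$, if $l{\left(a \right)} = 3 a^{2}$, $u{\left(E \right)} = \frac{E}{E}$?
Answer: $82050$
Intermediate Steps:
$u{\left(E \right)} = 1$
$l{\left(u{\left(-5 \right)} - -4 \right)} 1094 = 3 \left(1 - -4\right)^{2} \cdot 1094 = 3 \left(1 + 4\right)^{2} \cdot 1094 = 3 \cdot 5^{2} \cdot 1094 = 3 \cdot 25 \cdot 1094 = 75 \cdot 1094 = 82050$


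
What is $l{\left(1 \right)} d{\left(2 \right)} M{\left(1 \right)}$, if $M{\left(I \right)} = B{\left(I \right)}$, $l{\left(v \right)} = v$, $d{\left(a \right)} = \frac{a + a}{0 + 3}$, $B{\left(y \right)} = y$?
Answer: $\frac{4}{3} \approx 1.3333$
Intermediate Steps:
$d{\left(a \right)} = \frac{2 a}{3}$
$M{\left(I \right)} = I$
$l{\left(1 \right)} d{\left(2 \right)} M{\left(1 \right)} = 1 \cdot \frac{2}{3} \cdot 2 \cdot 1 = 1 \cdot \frac{4}{3} \cdot 1 = \frac{4}{3} \cdot 1 = \frac{4}{3}$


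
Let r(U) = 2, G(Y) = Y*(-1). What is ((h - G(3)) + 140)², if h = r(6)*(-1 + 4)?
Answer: 22201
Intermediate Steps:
G(Y) = -Y
h = 6 (h = 2*(-1 + 4) = 2*3 = 6)
((h - G(3)) + 140)² = ((6 - (-1)*3) + 140)² = ((6 - 1*(-3)) + 140)² = ((6 + 3) + 140)² = (9 + 140)² = 149² = 22201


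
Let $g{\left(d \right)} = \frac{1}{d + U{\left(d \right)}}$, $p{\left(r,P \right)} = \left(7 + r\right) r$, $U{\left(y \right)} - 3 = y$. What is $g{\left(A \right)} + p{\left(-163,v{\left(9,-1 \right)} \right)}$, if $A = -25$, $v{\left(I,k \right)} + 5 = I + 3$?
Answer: $\frac{1195115}{47} \approx 25428.0$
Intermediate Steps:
$v{\left(I,k \right)} = -2 + I$ ($v{\left(I,k \right)} = -5 + \left(I + 3\right) = -5 + \left(3 + I\right) = -2 + I$)
$U{\left(y \right)} = 3 + y$
$p{\left(r,P \right)} = r \left(7 + r\right)$
$g{\left(d \right)} = \frac{1}{3 + 2 d}$ ($g{\left(d \right)} = \frac{1}{d + \left(3 + d\right)} = \frac{1}{3 + 2 d}$)
$g{\left(A \right)} + p{\left(-163,v{\left(9,-1 \right)} \right)} = \frac{1}{3 + 2 \left(-25\right)} - 163 \left(7 - 163\right) = \frac{1}{3 - 50} - -25428 = \frac{1}{-47} + 25428 = - \frac{1}{47} + 25428 = \frac{1195115}{47}$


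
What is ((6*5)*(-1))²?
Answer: 900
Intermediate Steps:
((6*5)*(-1))² = (30*(-1))² = (-30)² = 900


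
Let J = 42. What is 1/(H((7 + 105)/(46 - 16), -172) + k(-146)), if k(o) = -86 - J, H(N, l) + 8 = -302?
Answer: -1/438 ≈ -0.0022831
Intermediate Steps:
H(N, l) = -310 (H(N, l) = -8 - 302 = -310)
k(o) = -128 (k(o) = -86 - 1*42 = -86 - 42 = -128)
1/(H((7 + 105)/(46 - 16), -172) + k(-146)) = 1/(-310 - 128) = 1/(-438) = -1/438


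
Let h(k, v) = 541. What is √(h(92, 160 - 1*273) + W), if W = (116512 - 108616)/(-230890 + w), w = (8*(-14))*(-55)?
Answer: √758907179745/37455 ≈ 23.259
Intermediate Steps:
w = 6160 (w = -112*(-55) = 6160)
W = -1316/37455 (W = (116512 - 108616)/(-230890 + 6160) = 7896/(-224730) = 7896*(-1/224730) = -1316/37455 ≈ -0.035136)
√(h(92, 160 - 1*273) + W) = √(541 - 1316/37455) = √(20261839/37455) = √758907179745/37455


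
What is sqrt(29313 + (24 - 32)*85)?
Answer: sqrt(28633) ≈ 169.21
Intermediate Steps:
sqrt(29313 + (24 - 32)*85) = sqrt(29313 - 8*85) = sqrt(29313 - 680) = sqrt(28633)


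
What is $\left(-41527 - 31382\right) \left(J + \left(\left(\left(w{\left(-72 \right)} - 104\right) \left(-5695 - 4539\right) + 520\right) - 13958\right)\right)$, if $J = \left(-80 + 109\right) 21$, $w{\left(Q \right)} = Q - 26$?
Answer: $-149787093051$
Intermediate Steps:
$w{\left(Q \right)} = -26 + Q$
$J = 609$ ($J = 29 \cdot 21 = 609$)
$\left(-41527 - 31382\right) \left(J + \left(\left(\left(w{\left(-72 \right)} - 104\right) \left(-5695 - 4539\right) + 520\right) - 13958\right)\right) = \left(-41527 - 31382\right) \left(609 - \left(13438 - \left(\left(-26 - 72\right) - 104\right) \left(-5695 - 4539\right)\right)\right) = - 72909 \left(609 - \left(13438 - \left(-98 - 104\right) \left(-10234\right)\right)\right) = - 72909 \left(609 + \left(\left(\left(-202\right) \left(-10234\right) + 520\right) - 13958\right)\right) = - 72909 \left(609 + \left(\left(2067268 + 520\right) - 13958\right)\right) = - 72909 \left(609 + \left(2067788 - 13958\right)\right) = - 72909 \left(609 + 2053830\right) = \left(-72909\right) 2054439 = -149787093051$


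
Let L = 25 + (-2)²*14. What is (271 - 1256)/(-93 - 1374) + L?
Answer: 119812/1467 ≈ 81.671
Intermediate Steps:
L = 81 (L = 25 + 4*14 = 25 + 56 = 81)
(271 - 1256)/(-93 - 1374) + L = (271 - 1256)/(-93 - 1374) + 81 = -985/(-1467) + 81 = -985*(-1/1467) + 81 = 985/1467 + 81 = 119812/1467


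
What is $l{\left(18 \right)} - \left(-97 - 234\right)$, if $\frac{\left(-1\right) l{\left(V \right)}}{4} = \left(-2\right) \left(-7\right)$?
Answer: $275$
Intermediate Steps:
$l{\left(V \right)} = -56$ ($l{\left(V \right)} = - 4 \left(\left(-2\right) \left(-7\right)\right) = \left(-4\right) 14 = -56$)
$l{\left(18 \right)} - \left(-97 - 234\right) = -56 - \left(-97 - 234\right) = -56 - -331 = -56 + 331 = 275$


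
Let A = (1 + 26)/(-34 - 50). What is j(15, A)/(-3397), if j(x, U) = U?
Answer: 9/95116 ≈ 9.4621e-5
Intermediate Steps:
A = -9/28 (A = 27/(-84) = 27*(-1/84) = -9/28 ≈ -0.32143)
j(15, A)/(-3397) = -9/28/(-3397) = -9/28*(-1/3397) = 9/95116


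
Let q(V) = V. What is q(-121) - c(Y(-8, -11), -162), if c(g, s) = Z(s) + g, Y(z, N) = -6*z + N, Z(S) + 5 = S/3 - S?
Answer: -261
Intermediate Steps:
Z(S) = -5 - 2*S/3 (Z(S) = -5 + (S/3 - S) = -5 - 2*S/3)
Y(z, N) = N - 6*z
c(g, s) = -5 + g - 2*s/3 (c(g, s) = (-5 - 2*s/3) + g = -5 + g - 2*s/3)
q(-121) - c(Y(-8, -11), -162) = -121 - (-5 + (-11 - 6*(-8)) - 2/3*(-162)) = -121 - (-5 + (-11 + 48) + 108) = -121 - (-5 + 37 + 108) = -121 - 1*140 = -121 - 140 = -261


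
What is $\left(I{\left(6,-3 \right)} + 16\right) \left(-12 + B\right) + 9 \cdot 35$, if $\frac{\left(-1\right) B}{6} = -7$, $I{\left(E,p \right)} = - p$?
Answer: $885$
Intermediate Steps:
$B = 42$ ($B = \left(-6\right) \left(-7\right) = 42$)
$\left(I{\left(6,-3 \right)} + 16\right) \left(-12 + B\right) + 9 \cdot 35 = \left(\left(-1\right) \left(-3\right) + 16\right) \left(-12 + 42\right) + 9 \cdot 35 = \left(3 + 16\right) 30 + 315 = 19 \cdot 30 + 315 = 570 + 315 = 885$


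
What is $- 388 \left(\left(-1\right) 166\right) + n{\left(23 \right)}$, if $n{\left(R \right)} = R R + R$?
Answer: $64960$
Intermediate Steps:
$n{\left(R \right)} = R + R^{2}$ ($n{\left(R \right)} = R^{2} + R = R + R^{2}$)
$- 388 \left(\left(-1\right) 166\right) + n{\left(23 \right)} = - 388 \left(\left(-1\right) 166\right) + 23 \left(1 + 23\right) = \left(-388\right) \left(-166\right) + 23 \cdot 24 = 64408 + 552 = 64960$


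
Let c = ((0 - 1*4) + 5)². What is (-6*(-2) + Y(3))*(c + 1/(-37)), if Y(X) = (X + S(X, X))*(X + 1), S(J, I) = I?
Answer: 1296/37 ≈ 35.027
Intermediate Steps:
c = 1 (c = ((0 - 4) + 5)² = (-4 + 5)² = 1² = 1)
Y(X) = 2*X*(1 + X) (Y(X) = (X + X)*(X + 1) = (2*X)*(1 + X) = 2*X*(1 + X))
(-6*(-2) + Y(3))*(c + 1/(-37)) = (-6*(-2) + 2*3*(1 + 3))*(1 + 1/(-37)) = (12 + 2*3*4)*(1 - 1/37) = (12 + 24)*(36/37) = 36*(36/37) = 1296/37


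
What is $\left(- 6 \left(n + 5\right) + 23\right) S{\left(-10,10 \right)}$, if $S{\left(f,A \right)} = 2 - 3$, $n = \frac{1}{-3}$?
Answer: $5$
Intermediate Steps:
$n = - \frac{1}{3} \approx -0.33333$
$S{\left(f,A \right)} = -1$
$\left(- 6 \left(n + 5\right) + 23\right) S{\left(-10,10 \right)} = \left(- 6 \left(- \frac{1}{3} + 5\right) + 23\right) \left(-1\right) = \left(\left(-6\right) \frac{14}{3} + 23\right) \left(-1\right) = \left(-28 + 23\right) \left(-1\right) = \left(-5\right) \left(-1\right) = 5$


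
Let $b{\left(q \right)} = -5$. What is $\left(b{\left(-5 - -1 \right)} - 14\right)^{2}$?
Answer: $361$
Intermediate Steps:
$\left(b{\left(-5 - -1 \right)} - 14\right)^{2} = \left(-5 - 14\right)^{2} = \left(-19\right)^{2} = 361$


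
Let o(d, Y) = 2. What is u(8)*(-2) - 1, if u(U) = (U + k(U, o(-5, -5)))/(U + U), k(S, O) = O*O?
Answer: -5/2 ≈ -2.5000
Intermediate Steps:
k(S, O) = O²
u(U) = (4 + U)/(2*U) (u(U) = (U + 2²)/(U + U) = (U + 4)/((2*U)) = (4 + U)*(1/(2*U)) = (4 + U)/(2*U))
u(8)*(-2) - 1 = ((½)*(4 + 8)/8)*(-2) - 1 = ((½)*(⅛)*12)*(-2) - 1 = (¾)*(-2) - 1 = -3/2 - 1 = -5/2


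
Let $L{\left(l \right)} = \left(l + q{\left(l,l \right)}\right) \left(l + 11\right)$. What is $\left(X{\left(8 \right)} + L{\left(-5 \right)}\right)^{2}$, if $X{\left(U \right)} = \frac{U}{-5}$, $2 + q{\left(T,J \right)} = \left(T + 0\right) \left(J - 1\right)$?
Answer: $\frac{465124}{25} \approx 18605.0$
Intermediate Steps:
$q{\left(T,J \right)} = -2 + T \left(-1 + J\right)$ ($q{\left(T,J \right)} = -2 + \left(T + 0\right) \left(J - 1\right) = -2 + T \left(-1 + J\right)$)
$X{\left(U \right)} = - \frac{U}{5}$ ($X{\left(U \right)} = U \left(- \frac{1}{5}\right) = - \frac{U}{5}$)
$L{\left(l \right)} = \left(-2 + l^{2}\right) \left(11 + l\right)$ ($L{\left(l \right)} = \left(l - \left(2 + l - l l\right)\right) \left(l + 11\right) = \left(l - \left(2 + l - l^{2}\right)\right) \left(11 + l\right) = \left(-2 + l^{2}\right) \left(11 + l\right)$)
$\left(X{\left(8 \right)} + L{\left(-5 \right)}\right)^{2} = \left(\left(- \frac{1}{5}\right) 8 + \left(-22 + \left(-5\right)^{3} - -10 + 11 \left(-5\right)^{2}\right)\right)^{2} = \left(- \frac{8}{5} + \left(-22 - 125 + 10 + 11 \cdot 25\right)\right)^{2} = \left(- \frac{8}{5} + \left(-22 - 125 + 10 + 275\right)\right)^{2} = \left(- \frac{8}{5} + 138\right)^{2} = \left(\frac{682}{5}\right)^{2} = \frac{465124}{25}$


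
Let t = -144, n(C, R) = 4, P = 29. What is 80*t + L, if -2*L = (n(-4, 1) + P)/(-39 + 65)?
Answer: -599073/52 ≈ -11521.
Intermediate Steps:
L = -33/52 (L = -(4 + 29)/(2*(-39 + 65)) = -33/(2*26) = -½*33/26 = -33/52 ≈ -0.63461)
80*t + L = 80*(-144) - 33/52 = -11520 - 33/52 = -599073/52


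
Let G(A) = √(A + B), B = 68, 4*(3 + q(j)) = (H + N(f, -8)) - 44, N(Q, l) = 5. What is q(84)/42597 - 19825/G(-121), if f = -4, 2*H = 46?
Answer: -7/42597 + 19825*I*√53/53 ≈ -0.00016433 + 2723.2*I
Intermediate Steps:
H = 23 (H = (½)*46 = 23)
q(j) = -7 (q(j) = -3 + ((23 + 5) - 44)/4 = -3 + (28 - 44)/4 = -3 + (¼)*(-16) = -3 - 4 = -7)
G(A) = √(68 + A) (G(A) = √(A + 68) = √(68 + A))
q(84)/42597 - 19825/G(-121) = -7/42597 - 19825/√(68 - 121) = -7*1/42597 - 19825*(-I*√53/53) = -7/42597 - 19825*(-I*√53/53) = -7/42597 - (-19825)*I*√53/53 = -7/42597 + 19825*I*√53/53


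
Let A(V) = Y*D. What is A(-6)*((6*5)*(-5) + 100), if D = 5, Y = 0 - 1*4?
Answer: 1000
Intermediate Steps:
Y = -4 (Y = 0 - 4 = -4)
A(V) = -20 (A(V) = -4*5 = -20)
A(-6)*((6*5)*(-5) + 100) = -20*((6*5)*(-5) + 100) = -20*(30*(-5) + 100) = -20*(-150 + 100) = -20*(-50) = 1000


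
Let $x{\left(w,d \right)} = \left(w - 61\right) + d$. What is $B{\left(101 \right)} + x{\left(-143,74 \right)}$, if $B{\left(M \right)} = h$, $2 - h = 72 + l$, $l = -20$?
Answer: $-180$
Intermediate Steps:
$h = -50$ ($h = 2 - \left(72 - 20\right) = 2 - 52 = -50$)
$x{\left(w,d \right)} = -61 + d + w$ ($x{\left(w,d \right)} = \left(-61 + w\right) + d = -61 + d + w$)
$B{\left(M \right)} = -50$
$B{\left(101 \right)} + x{\left(-143,74 \right)} = -50 - 130 = -180$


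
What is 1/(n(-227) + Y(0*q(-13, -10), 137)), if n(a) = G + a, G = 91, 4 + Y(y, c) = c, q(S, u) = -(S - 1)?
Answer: -1/3 ≈ -0.33333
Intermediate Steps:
q(S, u) = 1 - S (q(S, u) = -(-1 + S) = 1 - S)
Y(y, c) = -4 + c
n(a) = 91 + a
1/(n(-227) + Y(0*q(-13, -10), 137)) = 1/((91 - 227) + (-4 + 137)) = 1/(-136 + 133) = 1/(-3) = -1/3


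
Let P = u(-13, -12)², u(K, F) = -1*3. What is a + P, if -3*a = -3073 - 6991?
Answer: 10091/3 ≈ 3363.7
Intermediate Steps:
u(K, F) = -3
P = 9 (P = (-3)² = 9)
a = 10064/3 (a = -(-3073 - 6991)/3 = -⅓*(-10064) = 10064/3 ≈ 3354.7)
a + P = 10064/3 + 9 = 10091/3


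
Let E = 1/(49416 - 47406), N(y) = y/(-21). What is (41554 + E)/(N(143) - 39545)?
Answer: -584664787/556493960 ≈ -1.0506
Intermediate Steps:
N(y) = -y/21 (N(y) = y*(-1/21) = -y/21)
E = 1/2010 ≈ 0.00049751
(41554 + E)/(N(143) - 39545) = (41554 + 1/2010)/(-1/21*143 - 39545) = 83523541/(2010*(-143/21 - 39545)) = 83523541/(2010*(-830588/21)) = (83523541/2010)*(-21/830588) = -584664787/556493960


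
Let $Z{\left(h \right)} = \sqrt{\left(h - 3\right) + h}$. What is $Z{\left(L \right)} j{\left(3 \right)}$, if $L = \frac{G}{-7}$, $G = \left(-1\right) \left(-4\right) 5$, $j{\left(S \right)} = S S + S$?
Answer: $\frac{12 i \sqrt{427}}{7} \approx 35.424 i$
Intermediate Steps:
$j{\left(S \right)} = S + S^{2}$ ($j{\left(S \right)} = S^{2} + S = S + S^{2}$)
$G = 20$ ($G = 4 \cdot 5 = 20$)
$L = - \frac{20}{7}$ ($L = \frac{20}{-7} = 20 \left(- \frac{1}{7}\right) = - \frac{20}{7} \approx -2.8571$)
$Z{\left(h \right)} = \sqrt{-3 + 2 h}$ ($Z{\left(h \right)} = \sqrt{\left(-3 + h\right) + h} = \sqrt{-3 + 2 h}$)
$Z{\left(L \right)} j{\left(3 \right)} = \sqrt{-3 + 2 \left(- \frac{20}{7}\right)} 3 \left(1 + 3\right) = \sqrt{-3 - \frac{40}{7}} \cdot 3 \cdot 4 = \sqrt{- \frac{61}{7}} \cdot 12 = \frac{i \sqrt{427}}{7} \cdot 12 = \frac{12 i \sqrt{427}}{7}$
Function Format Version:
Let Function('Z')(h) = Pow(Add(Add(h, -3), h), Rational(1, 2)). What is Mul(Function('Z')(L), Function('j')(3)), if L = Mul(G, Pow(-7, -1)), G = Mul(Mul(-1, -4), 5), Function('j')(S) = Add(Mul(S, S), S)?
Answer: Mul(Rational(12, 7), I, Pow(427, Rational(1, 2))) ≈ Mul(35.424, I)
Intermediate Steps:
Function('j')(S) = Add(S, Pow(S, 2)) (Function('j')(S) = Add(Pow(S, 2), S) = Add(S, Pow(S, 2)))
G = 20 (G = Mul(4, 5) = 20)
L = Rational(-20, 7) (L = Mul(20, Pow(-7, -1)) = Mul(20, Rational(-1, 7)) = Rational(-20, 7) ≈ -2.8571)
Function('Z')(h) = Pow(Add(-3, Mul(2, h)), Rational(1, 2)) (Function('Z')(h) = Pow(Add(Add(-3, h), h), Rational(1, 2)) = Pow(Add(-3, Mul(2, h)), Rational(1, 2)))
Mul(Function('Z')(L), Function('j')(3)) = Mul(Pow(Add(-3, Mul(2, Rational(-20, 7))), Rational(1, 2)), Mul(3, Add(1, 3))) = Mul(Pow(Add(-3, Rational(-40, 7)), Rational(1, 2)), Mul(3, 4)) = Mul(Pow(Rational(-61, 7), Rational(1, 2)), 12) = Mul(Mul(Rational(1, 7), I, Pow(427, Rational(1, 2))), 12) = Mul(Rational(12, 7), I, Pow(427, Rational(1, 2)))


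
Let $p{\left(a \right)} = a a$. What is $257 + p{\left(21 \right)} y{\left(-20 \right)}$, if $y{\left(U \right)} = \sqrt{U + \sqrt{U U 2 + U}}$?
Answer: $257 + 441 \sqrt{-20 + 2 \sqrt{195}} \approx 1498.7$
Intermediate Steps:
$p{\left(a \right)} = a^{2}$
$y{\left(U \right)} = \sqrt{U + \sqrt{U + 2 U^{2}}}$ ($y{\left(U \right)} = \sqrt{U + \sqrt{U^{2} \cdot 2 + U}} = \sqrt{U + \sqrt{2 U^{2} + U}} = \sqrt{U + \sqrt{U + 2 U^{2}}}$)
$257 + p{\left(21 \right)} y{\left(-20 \right)} = 257 + 21^{2} \sqrt{-20 + \sqrt{- 20 \left(1 + 2 \left(-20\right)\right)}} = 257 + 441 \sqrt{-20 + \sqrt{- 20 \left(1 - 40\right)}} = 257 + 441 \sqrt{-20 + \sqrt{\left(-20\right) \left(-39\right)}} = 257 + 441 \sqrt{-20 + \sqrt{780}} = 257 + 441 \sqrt{-20 + 2 \sqrt{195}}$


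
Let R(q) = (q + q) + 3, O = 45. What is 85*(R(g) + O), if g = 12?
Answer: 6120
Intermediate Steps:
R(q) = 3 + 2*q (R(q) = 2*q + 3 = 3 + 2*q)
85*(R(g) + O) = 85*((3 + 2*12) + 45) = 85*((3 + 24) + 45) = 85*(27 + 45) = 85*72 = 6120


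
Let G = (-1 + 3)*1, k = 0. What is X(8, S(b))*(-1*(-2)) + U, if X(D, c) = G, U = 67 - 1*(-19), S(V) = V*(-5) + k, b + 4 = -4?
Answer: 90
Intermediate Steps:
b = -8 (b = -4 - 4 = -8)
S(V) = -5*V (S(V) = V*(-5) + 0 = -5*V + 0 = -5*V)
G = 2 (G = 2*1 = 2)
U = 86 (U = 67 + 19 = 86)
X(D, c) = 2
X(8, S(b))*(-1*(-2)) + U = 2*(-1*(-2)) + 86 = 2*2 + 86 = 4 + 86 = 90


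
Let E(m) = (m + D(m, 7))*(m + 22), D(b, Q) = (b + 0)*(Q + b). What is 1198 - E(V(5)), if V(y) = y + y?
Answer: -4562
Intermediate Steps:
V(y) = 2*y
D(b, Q) = b*(Q + b)
E(m) = (22 + m)*(m + m*(7 + m)) (E(m) = (m + m*(7 + m))*(m + 22) = (m + m*(7 + m))*(22 + m) = (22 + m)*(m + m*(7 + m)))
1198 - E(V(5)) = 1198 - 2*5*(176 + (2*5)² + 30*(2*5)) = 1198 - 10*(176 + 10² + 30*10) = 1198 - 10*(176 + 100 + 300) = 1198 - 10*576 = 1198 - 1*5760 = 1198 - 5760 = -4562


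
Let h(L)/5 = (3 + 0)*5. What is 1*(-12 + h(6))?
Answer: 63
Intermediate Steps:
h(L) = 75 (h(L) = 5*((3 + 0)*5) = 5*(3*5) = 5*15 = 75)
1*(-12 + h(6)) = 1*(-12 + 75) = 1*63 = 63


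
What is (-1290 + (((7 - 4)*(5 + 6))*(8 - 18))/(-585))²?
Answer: 2528882944/1521 ≈ 1.6626e+6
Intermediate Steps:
(-1290 + (((7 - 4)*(5 + 6))*(8 - 18))/(-585))² = (-1290 + ((3*11)*(-10))*(-1/585))² = (-1290 + (33*(-10))*(-1/585))² = (-1290 - 330*(-1/585))² = (-1290 + 22/39)² = (-50288/39)² = 2528882944/1521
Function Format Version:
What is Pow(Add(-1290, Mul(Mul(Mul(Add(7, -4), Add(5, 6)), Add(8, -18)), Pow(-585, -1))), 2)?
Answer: Rational(2528882944, 1521) ≈ 1.6626e+6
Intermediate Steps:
Pow(Add(-1290, Mul(Mul(Mul(Add(7, -4), Add(5, 6)), Add(8, -18)), Pow(-585, -1))), 2) = Pow(Add(-1290, Mul(Mul(Mul(3, 11), -10), Rational(-1, 585))), 2) = Pow(Add(-1290, Mul(Mul(33, -10), Rational(-1, 585))), 2) = Pow(Add(-1290, Mul(-330, Rational(-1, 585))), 2) = Pow(Add(-1290, Rational(22, 39)), 2) = Pow(Rational(-50288, 39), 2) = Rational(2528882944, 1521)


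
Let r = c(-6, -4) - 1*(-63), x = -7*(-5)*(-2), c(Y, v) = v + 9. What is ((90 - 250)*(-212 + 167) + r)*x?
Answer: -508760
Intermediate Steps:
c(Y, v) = 9 + v
x = -70 (x = 35*(-2) = -70)
r = 68 (r = (9 - 4) - 1*(-63) = 5 + 63 = 68)
((90 - 250)*(-212 + 167) + r)*x = ((90 - 250)*(-212 + 167) + 68)*(-70) = (-160*(-45) + 68)*(-70) = (7200 + 68)*(-70) = 7268*(-70) = -508760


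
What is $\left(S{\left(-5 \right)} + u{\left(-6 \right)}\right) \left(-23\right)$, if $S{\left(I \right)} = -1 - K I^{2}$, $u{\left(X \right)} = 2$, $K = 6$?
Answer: $3427$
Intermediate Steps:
$S{\left(I \right)} = -1 - 6 I^{2}$
$\left(S{\left(-5 \right)} + u{\left(-6 \right)}\right) \left(-23\right) = \left(\left(-1 - 6 \left(-5\right)^{2}\right) + 2\right) \left(-23\right) = \left(\left(-1 - 150\right) + 2\right) \left(-23\right) = \left(-151 + 2\right) \left(-23\right) = \left(-149\right) \left(-23\right) = 3427$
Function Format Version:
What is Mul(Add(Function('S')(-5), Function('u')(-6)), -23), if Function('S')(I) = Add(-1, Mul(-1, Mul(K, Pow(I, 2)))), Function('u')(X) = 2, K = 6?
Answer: 3427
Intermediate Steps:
Function('S')(I) = Add(-1, Mul(-6, Pow(I, 2))) (Function('S')(I) = Add(-1, Mul(-1, Mul(6, Pow(I, 2)))) = Add(-1, Mul(-6, Pow(I, 2))))
Mul(Add(Function('S')(-5), Function('u')(-6)), -23) = Mul(Add(Add(-1, Mul(-6, Pow(-5, 2))), 2), -23) = Mul(Add(Add(-1, Mul(-6, 25)), 2), -23) = Mul(Add(Add(-1, -150), 2), -23) = Mul(Add(-151, 2), -23) = Mul(-149, -23) = 3427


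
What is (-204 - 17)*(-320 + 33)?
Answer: 63427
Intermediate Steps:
(-204 - 17)*(-320 + 33) = -221*(-287) = 63427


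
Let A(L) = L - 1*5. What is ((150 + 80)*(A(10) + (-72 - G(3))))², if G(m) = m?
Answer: 259210000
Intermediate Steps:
A(L) = -5 + L (A(L) = L - 5 = -5 + L)
((150 + 80)*(A(10) + (-72 - G(3))))² = ((150 + 80)*((-5 + 10) + (-72 - 1*3)))² = (230*(5 + (-72 - 3)))² = (230*(5 - 75))² = (230*(-70))² = (-16100)² = 259210000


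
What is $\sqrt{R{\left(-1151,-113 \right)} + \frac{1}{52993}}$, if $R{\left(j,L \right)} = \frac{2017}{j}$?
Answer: $\frac{i \sqrt{6519489008863390}}{60994943} \approx 1.3238 i$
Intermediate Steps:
$\sqrt{R{\left(-1151,-113 \right)} + \frac{1}{52993}} = \sqrt{\frac{2017}{-1151} + \frac{1}{52993}} = \sqrt{2017 \left(- \frac{1}{1151}\right) + \frac{1}{52993}} = \sqrt{- \frac{2017}{1151} + \frac{1}{52993}} = \sqrt{- \frac{106885730}{60994943}} = \frac{i \sqrt{6519489008863390}}{60994943}$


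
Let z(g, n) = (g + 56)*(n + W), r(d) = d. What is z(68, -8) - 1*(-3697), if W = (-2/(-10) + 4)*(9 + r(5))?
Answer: 49981/5 ≈ 9996.2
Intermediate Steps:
W = 294/5 (W = (-2/(-10) + 4)*(9 + 5) = (-2*(-⅒) + 4)*14 = (⅕ + 4)*14 = (21/5)*14 = 294/5 ≈ 58.800)
z(g, n) = (56 + g)*(294/5 + n) (z(g, n) = (g + 56)*(n + 294/5) = (56 + g)*(294/5 + n))
z(68, -8) - 1*(-3697) = (16464/5 + 56*(-8) + (294/5)*68 + 68*(-8)) - 1*(-3697) = (16464/5 - 448 + 19992/5 - 544) + 3697 = 31496/5 + 3697 = 49981/5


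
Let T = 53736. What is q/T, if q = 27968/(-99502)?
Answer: -1748/334177467 ≈ -5.2308e-6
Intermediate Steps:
q = -13984/49751 (q = 27968*(-1/99502) = -13984/49751 ≈ -0.28108)
q/T = -13984/49751/53736 = -13984/49751*1/53736 = -1748/334177467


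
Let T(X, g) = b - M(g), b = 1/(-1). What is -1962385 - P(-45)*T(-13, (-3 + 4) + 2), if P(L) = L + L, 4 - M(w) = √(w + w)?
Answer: -1962835 + 90*√6 ≈ -1.9626e+6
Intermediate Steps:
M(w) = 4 - √2*√w (M(w) = 4 - √(w + w) = 4 - √(2*w) = 4 - √2*√w)
b = -1
P(L) = 2*L
T(X, g) = -5 + √2*√g (T(X, g) = -1 - (4 - √2*√g) = -1 + (-4 + √2*√g) = -5 + √2*√g)
-1962385 - P(-45)*T(-13, (-3 + 4) + 2) = -1962385 - 2*(-45)*(-5 + √2*√((-3 + 4) + 2)) = -1962385 - (-90)*(-5 + √2*√(1 + 2)) = -1962385 - (-90)*(-5 + √2*√3) = -1962385 - (-90)*(-5 + √6) = -1962385 - (450 - 90*√6) = -1962385 + (-450 + 90*√6) = -1962835 + 90*√6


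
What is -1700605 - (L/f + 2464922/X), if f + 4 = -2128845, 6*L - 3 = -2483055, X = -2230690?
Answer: -4037916199949920626/2374401087905 ≈ -1.7006e+6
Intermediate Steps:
L = -413842 (L = ½ + (⅙)*(-2483055) = ½ - 827685/2 = -413842)
f = -2128849 (f = -4 - 2128845 = -2128849)
-1700605 - (L/f + 2464922/X) = -1700605 - (-413842/(-2128849) + 2464922/(-2230690)) = -1700605 - (-413842*(-1/2128849) + 2464922*(-1/2230690)) = -1700605 - (413842/2128849 - 1232461/1115345) = -1700605 - 1*(-2162146761899/2374401087905) = -1700605 + 2162146761899/2374401087905 = -4037916199949920626/2374401087905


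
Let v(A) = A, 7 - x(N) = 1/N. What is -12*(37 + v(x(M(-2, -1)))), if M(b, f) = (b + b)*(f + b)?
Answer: -527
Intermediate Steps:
M(b, f) = 2*b*(b + f) (M(b, f) = (2*b)*(b + f) = 2*b*(b + f))
x(N) = 7 - 1/N
-12*(37 + v(x(M(-2, -1)))) = -12*(37 + (7 - 1/(2*(-2)*(-2 - 1)))) = -12*(37 + (7 - 1/(2*(-2)*(-3)))) = -12*(37 + (7 - 1/12)) = -12*(37 + 83/12) = -12*527/12 = -527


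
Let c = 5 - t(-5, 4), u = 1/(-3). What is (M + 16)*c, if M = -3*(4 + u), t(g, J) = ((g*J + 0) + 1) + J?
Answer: 100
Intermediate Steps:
u = -⅓ ≈ -0.33333
t(g, J) = 1 + J + J*g (t(g, J) = ((J*g + 0) + 1) + J = (J*g + 1) + J = (1 + J*g) + J = 1 + J + J*g)
c = 20 (c = 5 - (1 + 4 + 4*(-5)) = 5 - (1 + 4 - 20) = 5 - 1*(-15) = 5 + 15 = 20)
M = -11 (M = -3*(4 - ⅓) = -3*11/3 = -11)
(M + 16)*c = (-11 + 16)*20 = 5*20 = 100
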